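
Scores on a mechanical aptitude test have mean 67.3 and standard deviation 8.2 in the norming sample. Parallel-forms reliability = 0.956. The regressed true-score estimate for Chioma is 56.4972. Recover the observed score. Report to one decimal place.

56.0

T̂ = ρX + (1 − ρ)μ  ⇒  X = (T̂ − (1 − ρ)μ) / ρ
X = (56.4972 − 0.044 × 67.3) / 0.956 = (56.4972 − 2.9612) / 0.956 = 53.5360 / 0.956 = 56.000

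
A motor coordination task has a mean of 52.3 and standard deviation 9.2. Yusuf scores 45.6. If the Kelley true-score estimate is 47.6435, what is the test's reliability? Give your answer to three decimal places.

0.695

T̂ = ρX + (1 − ρ)μ  ⇒  T̂ − μ = ρ(X − μ)
ρ = (T̂ − μ)/(X − μ) = (47.6435 − 52.3) / (45.6 − 52.3) = -4.6565 / -6.7 = 0.69500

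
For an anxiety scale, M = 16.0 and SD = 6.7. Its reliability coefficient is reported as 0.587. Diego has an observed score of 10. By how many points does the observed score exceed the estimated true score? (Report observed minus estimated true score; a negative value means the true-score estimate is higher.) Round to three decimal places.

-2.478

Regress the observed score toward the mean by the unreliability: T̂ = 0.587·10 + 0.413·16.0 = 5.870 + 6.6080 = 12.47800.
X − T̂ = 10 − 12.4780 = -2.4780 → -2.478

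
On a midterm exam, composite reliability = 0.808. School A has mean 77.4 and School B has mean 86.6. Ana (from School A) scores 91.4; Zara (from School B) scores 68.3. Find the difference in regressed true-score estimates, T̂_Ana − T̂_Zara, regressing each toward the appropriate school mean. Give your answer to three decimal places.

T̂_Ana = 0.808(91.4) + 0.192(77.4) = 88.71200
T̂_Zara = 0.808(68.3) + 0.192(86.6) = 71.81360
Difference = 88.71200 − 71.81360 = 16.89840

16.898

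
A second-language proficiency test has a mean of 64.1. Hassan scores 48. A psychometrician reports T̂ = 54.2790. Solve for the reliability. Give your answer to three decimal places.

0.610

T̂ = ρX + (1 − ρ)μ  ⇒  T̂ − μ = ρ(X − μ)
ρ = (T̂ − μ)/(X − μ) = (54.2790 − 64.1) / (48 − 64.1) = -9.8210 / -16.1 = 0.61000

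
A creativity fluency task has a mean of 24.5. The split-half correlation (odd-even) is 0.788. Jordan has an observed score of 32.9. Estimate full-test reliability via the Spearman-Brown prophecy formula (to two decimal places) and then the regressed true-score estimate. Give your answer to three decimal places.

31.892

Spearman-Brown: ρ = 2r/(1 + r) = 2(0.788)/(1 + 0.788) = 1.5760/1.788 = 0.8814 → 0.88
T̂ = ρX + (1 − ρ)μ
  = 0.88 × 32.9 + 0.12 × 24.5
  = 28.952 + 2.940
  = 31.8920
  ≈ 31.892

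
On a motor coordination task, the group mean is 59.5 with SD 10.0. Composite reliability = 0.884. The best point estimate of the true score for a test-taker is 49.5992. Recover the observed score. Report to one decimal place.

48.3

T̂ = ρX + (1 − ρ)μ  ⇒  X = (T̂ − (1 − ρ)μ) / ρ
X = (49.5992 − 0.116 × 59.5) / 0.884 = (49.5992 − 6.9020) / 0.884 = 42.6972 / 0.884 = 48.300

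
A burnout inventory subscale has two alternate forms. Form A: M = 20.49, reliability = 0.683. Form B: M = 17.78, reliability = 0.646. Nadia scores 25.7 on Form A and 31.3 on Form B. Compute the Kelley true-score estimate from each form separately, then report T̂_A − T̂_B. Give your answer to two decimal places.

T̂_A = 0.683(25.7) + 0.317(20.49) = 24.0484
T̂_B = 0.646(31.3) + 0.354(17.78) = 26.5139
T̂_A − T̂_B = -2.4655

-2.47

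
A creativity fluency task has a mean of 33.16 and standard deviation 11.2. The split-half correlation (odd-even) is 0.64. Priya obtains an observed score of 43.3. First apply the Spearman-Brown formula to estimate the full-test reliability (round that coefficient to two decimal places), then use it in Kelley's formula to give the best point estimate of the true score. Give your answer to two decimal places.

Spearman-Brown: ρ = 2r/(1 + r) = 2(0.64)/(1 + 0.64) = 1.280/1.64 = 0.7805 → 0.78
T̂ = 0.78(43.3) + 0.22(33.16) = 33.774 + 7.2952 = 41.069 → 41.07

41.07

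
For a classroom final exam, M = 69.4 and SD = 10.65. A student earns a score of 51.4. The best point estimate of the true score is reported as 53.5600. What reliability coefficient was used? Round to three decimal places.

0.880

T̂ = ρX + (1 − ρ)μ  ⇒  T̂ − μ = ρ(X − μ)
ρ = (T̂ − μ)/(X − μ) = (53.5600 − 69.4) / (51.4 − 69.4) = -15.8400 / -18.0 = 0.88000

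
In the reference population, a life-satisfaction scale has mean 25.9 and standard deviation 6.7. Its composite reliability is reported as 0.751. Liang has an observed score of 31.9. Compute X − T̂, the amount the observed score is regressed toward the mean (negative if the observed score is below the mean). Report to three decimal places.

1.494

T̂ = 0.751(31.9) + 0.249(25.9) = 23.9569 + 6.4491 = 30.40600 → 30.4060
X − T̂ = 31.9 − 30.4060 = 1.4940 → 1.494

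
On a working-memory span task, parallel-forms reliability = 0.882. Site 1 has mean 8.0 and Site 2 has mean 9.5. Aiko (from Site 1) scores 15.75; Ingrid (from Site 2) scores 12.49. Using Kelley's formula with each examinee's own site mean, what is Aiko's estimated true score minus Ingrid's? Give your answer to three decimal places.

T̂_Aiko = 0.882(15.75) + 0.118(8.0) = 14.83550
T̂_Ingrid = 0.882(12.49) + 0.118(9.5) = 12.13718
Difference = 14.83550 − 12.13718 = 2.69832

2.698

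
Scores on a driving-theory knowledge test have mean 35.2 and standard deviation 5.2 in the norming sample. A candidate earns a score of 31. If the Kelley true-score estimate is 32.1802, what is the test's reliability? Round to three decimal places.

0.719

T̂ = ρX + (1 − ρ)μ  ⇒  T̂ − μ = ρ(X − μ)
ρ = (T̂ − μ)/(X − μ) = (32.1802 − 35.2) / (31 − 35.2) = -3.0198 / -4.2 = 0.71900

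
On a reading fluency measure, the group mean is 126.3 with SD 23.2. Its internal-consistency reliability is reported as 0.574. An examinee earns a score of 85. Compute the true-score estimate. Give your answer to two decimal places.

102.59

T̂ = ρX + (1 − ρ)μ
  = 0.574 × 85 + 0.426 × 126.3
  = 48.790 + 53.8038
  = 102.594
  ≈ 102.59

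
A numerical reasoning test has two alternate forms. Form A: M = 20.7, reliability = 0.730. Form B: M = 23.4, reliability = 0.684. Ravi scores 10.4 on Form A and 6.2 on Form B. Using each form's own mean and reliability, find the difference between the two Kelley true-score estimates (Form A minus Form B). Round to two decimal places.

1.55

T̂_A = 0.730(10.4) + 0.270(20.7) = 13.1810
T̂_B = 0.684(6.2) + 0.316(23.4) = 11.6352
T̂_A − T̂_B = 1.5458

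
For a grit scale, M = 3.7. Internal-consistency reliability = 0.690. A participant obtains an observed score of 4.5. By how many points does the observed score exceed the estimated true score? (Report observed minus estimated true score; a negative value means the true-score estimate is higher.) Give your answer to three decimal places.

T̂ = 0.690(4.5) + 0.310(3.7) = 3.1050 + 1.1470 = 4.25200 → 4.2520
X − T̂ = 4.5 − 4.2520 = 0.2480 → 0.248

0.248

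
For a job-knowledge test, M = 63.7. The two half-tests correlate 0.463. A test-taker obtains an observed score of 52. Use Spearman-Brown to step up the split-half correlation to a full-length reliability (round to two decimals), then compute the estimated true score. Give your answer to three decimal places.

Spearman-Brown: ρ = 2r/(1 + r) = 2(0.463)/(1 + 0.463) = 0.9260/1.463 = 0.6329 → 0.63
T̂ = ρX + (1 − ρ)μ
  = 0.63 × 52 + 0.37 × 63.7
  = 32.76 + 23.569
  = 56.3290
  ≈ 56.329

56.329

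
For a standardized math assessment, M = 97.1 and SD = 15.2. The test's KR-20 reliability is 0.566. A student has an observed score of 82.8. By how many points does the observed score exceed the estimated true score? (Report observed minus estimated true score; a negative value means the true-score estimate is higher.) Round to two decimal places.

-6.21

T̂ = 0.566(82.8) + 0.434(97.1) = 46.8648 + 42.1414 = 89.0062 → 89.006
X − T̂ = 82.8 − 89.006 = -6.206 → -6.21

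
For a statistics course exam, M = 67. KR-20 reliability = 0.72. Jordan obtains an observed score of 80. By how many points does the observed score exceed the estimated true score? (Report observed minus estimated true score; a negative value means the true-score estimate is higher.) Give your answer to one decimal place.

3.6

T̂ = 0.72(80) + 0.28(67) = 57.60 + 18.76 = 76.360 → 76.36
X − T̂ = 80 − 76.36 = 3.64 → 3.6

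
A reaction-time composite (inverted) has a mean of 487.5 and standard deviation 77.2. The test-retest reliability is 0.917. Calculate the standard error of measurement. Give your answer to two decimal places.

SEM = SD · √(1 − ρ) = 77.2 × √0.083 = 77.2 × 0.2881 = 22.241

22.24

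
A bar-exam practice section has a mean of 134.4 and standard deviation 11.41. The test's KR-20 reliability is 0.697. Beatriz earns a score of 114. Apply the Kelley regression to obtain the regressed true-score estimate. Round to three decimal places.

120.181

Weight the observed score by reliability and the mean by (1 − reliability): T̂ = 0.697·114 + 0.303·134.4 = 79.458 + 40.7232 = 120.1812.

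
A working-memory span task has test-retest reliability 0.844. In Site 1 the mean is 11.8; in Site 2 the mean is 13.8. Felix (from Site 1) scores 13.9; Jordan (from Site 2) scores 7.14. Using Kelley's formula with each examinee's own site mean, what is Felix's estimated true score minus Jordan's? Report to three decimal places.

5.393

T̂_Felix = 0.844(13.9) + 0.156(11.8) = 13.57240
T̂_Jordan = 0.844(7.14) + 0.156(13.8) = 8.17896
Difference = 13.57240 − 8.17896 = 5.39344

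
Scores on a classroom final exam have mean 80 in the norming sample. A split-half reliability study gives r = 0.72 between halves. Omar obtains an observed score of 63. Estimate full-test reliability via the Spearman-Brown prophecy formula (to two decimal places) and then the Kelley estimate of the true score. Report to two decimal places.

Spearman-Brown: ρ = 2r/(1 + r) = 2(0.72)/(1 + 0.72) = 1.440/1.72 = 0.8372 → 0.84
T̂ = ρX + (1 − ρ)μ
  = 0.84 × 63 + 0.16 × 80
  = 52.92 + 12.80
  = 65.720
  ≈ 65.72

65.72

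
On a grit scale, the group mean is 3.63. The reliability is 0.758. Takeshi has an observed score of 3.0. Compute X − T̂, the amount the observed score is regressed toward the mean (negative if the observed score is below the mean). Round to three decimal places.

T̂ = 0.758(3.0) + 0.242(3.63) = 2.2740 + 0.87846 = 3.15246 → 3.1525
X − T̂ = 3.0 − 3.1525 = -0.1525 → -0.152

-0.152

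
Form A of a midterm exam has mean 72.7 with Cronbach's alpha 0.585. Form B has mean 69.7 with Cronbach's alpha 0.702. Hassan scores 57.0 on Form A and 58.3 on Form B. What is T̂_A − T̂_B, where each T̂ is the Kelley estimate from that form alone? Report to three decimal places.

1.818

T̂_A = 0.585(57.0) + 0.415(72.7) = 63.51550
T̂_B = 0.702(58.3) + 0.298(69.7) = 61.69720
T̂_A − T̂_B = 1.81830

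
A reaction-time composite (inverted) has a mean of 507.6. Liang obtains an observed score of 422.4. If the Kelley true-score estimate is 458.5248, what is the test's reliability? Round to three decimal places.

T̂ = ρX + (1 − ρ)μ  ⇒  T̂ − μ = ρ(X − μ)
ρ = (T̂ − μ)/(X − μ) = (458.5248 − 507.6) / (422.4 − 507.6) = -49.0752 / -85.2 = 0.57600

0.576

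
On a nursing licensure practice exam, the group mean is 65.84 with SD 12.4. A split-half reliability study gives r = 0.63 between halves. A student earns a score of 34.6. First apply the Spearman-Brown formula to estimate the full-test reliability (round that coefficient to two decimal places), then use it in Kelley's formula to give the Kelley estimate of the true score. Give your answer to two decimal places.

41.79

Spearman-Brown: ρ = 2r/(1 + r) = 2(0.63)/(1 + 0.63) = 1.260/1.63 = 0.7730 → 0.77
T̂ = ρX + (1 − ρ)μ
  = 0.77 × 34.6 + 0.23 × 65.84
  = 26.642 + 15.1432
  = 41.785
  ≈ 41.79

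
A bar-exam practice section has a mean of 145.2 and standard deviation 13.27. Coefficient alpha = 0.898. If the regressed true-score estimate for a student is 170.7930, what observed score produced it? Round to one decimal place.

173.7

T̂ = ρX + (1 − ρ)μ  ⇒  X = (T̂ − (1 − ρ)μ) / ρ
X = (170.7930 − 0.102 × 145.2) / 0.898 = (170.7930 − 14.8104) / 0.898 = 155.9826 / 0.898 = 173.700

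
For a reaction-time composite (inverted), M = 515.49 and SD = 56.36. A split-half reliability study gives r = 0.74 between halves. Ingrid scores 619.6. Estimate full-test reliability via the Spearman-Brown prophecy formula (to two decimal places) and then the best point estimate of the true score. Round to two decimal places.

603.98

Spearman-Brown: ρ = 2r/(1 + r) = 2(0.74)/(1 + 0.74) = 1.480/1.74 = 0.8506 → 0.85
T̂ = 0.85(619.6) + 0.15(515.49) = 526.660 + 77.3235 = 603.983 → 603.98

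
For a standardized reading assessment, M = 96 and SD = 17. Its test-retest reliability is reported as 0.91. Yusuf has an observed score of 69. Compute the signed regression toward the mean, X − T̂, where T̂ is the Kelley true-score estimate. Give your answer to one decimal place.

-2.4

T̂ = 0.91(69) + 0.09(96) = 62.79 + 8.64 = 71.430 → 71.43
X − T̂ = 69 − 71.43 = -2.43 → -2.4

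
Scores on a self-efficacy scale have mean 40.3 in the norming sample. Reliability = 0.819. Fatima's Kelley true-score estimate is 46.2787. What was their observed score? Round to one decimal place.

T̂ = ρX + (1 − ρ)μ  ⇒  X = (T̂ − (1 − ρ)μ) / ρ
X = (46.2787 − 0.181 × 40.3) / 0.819 = (46.2787 − 7.2943) / 0.819 = 38.9844 / 0.819 = 47.600

47.6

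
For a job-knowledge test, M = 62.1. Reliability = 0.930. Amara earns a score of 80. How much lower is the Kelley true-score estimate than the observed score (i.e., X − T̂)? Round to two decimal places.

T̂ = ρX + (1 − ρ)μ
  = 0.930 × 80 + 0.070 × 62.1
  = 74.400 + 4.3470
  = 78.7470
  ≈ 78.747
X − T̂ = 80 − 78.747 = 1.253 → 1.25

1.25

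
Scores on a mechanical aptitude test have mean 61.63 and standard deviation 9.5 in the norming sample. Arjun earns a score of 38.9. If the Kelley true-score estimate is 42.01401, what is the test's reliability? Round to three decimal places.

T̂ = ρX + (1 − ρ)μ  ⇒  T̂ − μ = ρ(X − μ)
ρ = (T̂ − μ)/(X − μ) = (42.01401 − 61.63) / (38.9 − 61.63) = -19.61599 / -22.73 = 0.86300

0.863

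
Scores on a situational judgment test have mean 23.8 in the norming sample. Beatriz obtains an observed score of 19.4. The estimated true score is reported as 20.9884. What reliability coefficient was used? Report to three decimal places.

T̂ = ρX + (1 − ρ)μ  ⇒  T̂ − μ = ρ(X − μ)
ρ = (T̂ − μ)/(X − μ) = (20.9884 − 23.8) / (19.4 − 23.8) = -2.8116 / -4.4 = 0.63900

0.639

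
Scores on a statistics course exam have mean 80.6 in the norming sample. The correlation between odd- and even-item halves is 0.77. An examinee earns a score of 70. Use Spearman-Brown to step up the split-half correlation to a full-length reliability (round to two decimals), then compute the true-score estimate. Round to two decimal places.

71.38

Spearman-Brown: ρ = 2r/(1 + r) = 2(0.77)/(1 + 0.77) = 1.540/1.77 = 0.8701 → 0.87
Weight the observed score by reliability and the mean by (1 − reliability): T̂ = 0.87·70 + 0.13·80.6 = 60.90 + 10.478 = 71.378.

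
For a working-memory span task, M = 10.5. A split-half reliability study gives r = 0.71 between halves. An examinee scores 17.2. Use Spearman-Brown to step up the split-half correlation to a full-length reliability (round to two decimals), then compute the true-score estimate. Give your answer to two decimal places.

16.06

Spearman-Brown: ρ = 2r/(1 + r) = 2(0.71)/(1 + 0.71) = 1.420/1.71 = 0.8304 → 0.83
T̂ = 0.83(17.2) + 0.17(10.5) = 14.276 + 1.785 = 16.061 → 16.06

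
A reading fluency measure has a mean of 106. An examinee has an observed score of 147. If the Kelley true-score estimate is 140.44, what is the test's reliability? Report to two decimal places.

0.84

T̂ = ρX + (1 − ρ)μ  ⇒  T̂ − μ = ρ(X − μ)
ρ = (T̂ − μ)/(X − μ) = (140.44 − 106) / (147 − 106) = 34.44 / 41.0 = 0.8400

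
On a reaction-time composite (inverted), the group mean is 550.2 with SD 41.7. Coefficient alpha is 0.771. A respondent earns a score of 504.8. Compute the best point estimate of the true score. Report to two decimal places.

515.20

Regress the observed score toward the mean by the unreliability: T̂ = 0.771·504.8 + 0.229·550.2 = 389.2008 + 125.9958 = 515.197.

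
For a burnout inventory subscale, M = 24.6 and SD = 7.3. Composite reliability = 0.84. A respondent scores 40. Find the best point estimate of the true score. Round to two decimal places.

37.54

Kelley's formula gives T̂ = 0.84·40 + 0.16·24.6 = 33.60 + 3.936 = 37.536.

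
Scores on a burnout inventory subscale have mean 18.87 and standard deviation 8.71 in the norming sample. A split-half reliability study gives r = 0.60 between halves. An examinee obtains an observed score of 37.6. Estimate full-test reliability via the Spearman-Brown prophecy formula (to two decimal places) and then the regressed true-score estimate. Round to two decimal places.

Spearman-Brown: ρ = 2r/(1 + r) = 2(0.60)/(1 + 0.60) = 1.200/1.60 = 0.7500 → 0.75
T̂ = 0.75(37.6) + 0.25(18.87) = 28.200 + 4.7175 = 32.918 → 32.92

32.92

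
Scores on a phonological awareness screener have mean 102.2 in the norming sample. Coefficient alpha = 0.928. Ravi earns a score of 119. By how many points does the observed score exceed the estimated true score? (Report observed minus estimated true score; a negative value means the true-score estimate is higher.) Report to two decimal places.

1.21

T̂ = ρX + (1 − ρ)μ
  = 0.928 × 119 + 0.072 × 102.2
  = 110.432 + 7.3584
  = 117.7904
  ≈ 117.790
X − T̂ = 119 − 117.790 = 1.210 → 1.21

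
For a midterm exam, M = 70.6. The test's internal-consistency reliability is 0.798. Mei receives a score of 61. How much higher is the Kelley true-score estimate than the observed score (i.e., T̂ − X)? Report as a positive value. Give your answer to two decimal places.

1.94

T̂ = ρX + (1 − ρ)μ
  = 0.798 × 61 + 0.202 × 70.6
  = 48.678 + 14.2612
  = 62.9392
  ≈ 62.939
T̂ − X = 62.939 − 61 = 1.939 → 1.94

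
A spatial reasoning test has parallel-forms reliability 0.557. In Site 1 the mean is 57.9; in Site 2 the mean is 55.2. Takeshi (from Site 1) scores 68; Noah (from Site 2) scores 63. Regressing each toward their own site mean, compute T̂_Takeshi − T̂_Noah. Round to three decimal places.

T̂_Takeshi = 0.557(68) + 0.443(57.9) = 63.52570
T̂_Noah = 0.557(63) + 0.443(55.2) = 59.54460
Difference = 63.52570 − 59.54460 = 3.98110

3.981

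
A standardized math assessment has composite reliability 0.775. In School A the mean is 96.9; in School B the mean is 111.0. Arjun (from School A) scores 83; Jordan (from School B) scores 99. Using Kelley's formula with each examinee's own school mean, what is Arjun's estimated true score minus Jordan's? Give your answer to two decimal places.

T̂_Arjun = 0.775(83) + 0.225(96.9) = 86.1275
T̂_Jordan = 0.775(99) + 0.225(111.0) = 101.7000
Difference = 86.1275 − 101.7000 = -15.5725

-15.57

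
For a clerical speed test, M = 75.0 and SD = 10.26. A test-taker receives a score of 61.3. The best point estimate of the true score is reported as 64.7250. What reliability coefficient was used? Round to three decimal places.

0.750

T̂ = ρX + (1 − ρ)μ  ⇒  T̂ − μ = ρ(X − μ)
ρ = (T̂ − μ)/(X − μ) = (64.7250 − 75.0) / (61.3 − 75.0) = -10.2750 / -13.7 = 0.75000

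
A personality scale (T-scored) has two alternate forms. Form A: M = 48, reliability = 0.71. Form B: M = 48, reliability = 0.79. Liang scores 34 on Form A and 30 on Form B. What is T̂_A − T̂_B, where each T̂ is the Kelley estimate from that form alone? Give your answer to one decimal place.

4.3

T̂_A = 0.71(34) + 0.29(48) = 38.060
T̂_B = 0.79(30) + 0.21(48) = 33.780
T̂_A − T̂_B = 4.280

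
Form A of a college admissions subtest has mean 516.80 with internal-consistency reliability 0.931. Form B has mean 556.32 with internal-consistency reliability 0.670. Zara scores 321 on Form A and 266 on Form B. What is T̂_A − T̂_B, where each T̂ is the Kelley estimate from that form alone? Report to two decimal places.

T̂_A = 0.931(321) + 0.069(516.80) = 334.5102
T̂_B = 0.670(266) + 0.330(556.32) = 361.8056
T̂_A − T̂_B = -27.2954

-27.30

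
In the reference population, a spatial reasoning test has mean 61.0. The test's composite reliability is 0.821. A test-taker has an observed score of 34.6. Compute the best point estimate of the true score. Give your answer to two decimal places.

39.33

Weight the observed score by reliability and the mean by (1 − reliability): T̂ = 0.821·34.6 + 0.179·61.0 = 28.4066 + 10.9190 = 39.326.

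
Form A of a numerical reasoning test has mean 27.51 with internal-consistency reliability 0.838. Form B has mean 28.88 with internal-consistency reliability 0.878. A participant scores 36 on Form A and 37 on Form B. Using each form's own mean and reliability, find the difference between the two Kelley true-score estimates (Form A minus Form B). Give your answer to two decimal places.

-1.38

T̂_A = 0.838(36) + 0.162(27.51) = 34.6246
T̂_B = 0.878(37) + 0.122(28.88) = 36.0094
T̂_A − T̂_B = -1.3847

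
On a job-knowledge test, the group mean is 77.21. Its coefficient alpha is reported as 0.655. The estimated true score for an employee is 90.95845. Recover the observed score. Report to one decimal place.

T̂ = ρX + (1 − ρ)μ  ⇒  X = (T̂ − (1 − ρ)μ) / ρ
X = (90.95845 − 0.345 × 77.21) / 0.655 = (90.95845 − 26.63745) / 0.655 = 64.32100 / 0.655 = 98.200

98.2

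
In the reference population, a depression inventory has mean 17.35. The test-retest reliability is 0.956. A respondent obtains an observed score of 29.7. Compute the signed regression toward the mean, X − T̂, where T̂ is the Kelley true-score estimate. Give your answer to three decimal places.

T̂ = ρX + (1 − ρ)μ
  = 0.956 × 29.7 + 0.044 × 17.35
  = 28.3932 + 0.76340
  = 29.15660
  ≈ 29.1566
X − T̂ = 29.7 − 29.1566 = 0.5434 → 0.543

0.543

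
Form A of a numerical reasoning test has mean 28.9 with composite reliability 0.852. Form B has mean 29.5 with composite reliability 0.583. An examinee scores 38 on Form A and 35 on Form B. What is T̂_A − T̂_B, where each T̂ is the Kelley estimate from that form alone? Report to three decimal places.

T̂_A = 0.852(38) + 0.148(28.9) = 36.65320
T̂_B = 0.583(35) + 0.417(29.5) = 32.70650
T̂_A − T̂_B = 3.94670

3.947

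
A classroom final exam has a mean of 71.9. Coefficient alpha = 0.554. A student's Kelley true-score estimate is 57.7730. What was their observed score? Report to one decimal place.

46.4

T̂ = ρX + (1 − ρ)μ  ⇒  X = (T̂ − (1 − ρ)μ) / ρ
X = (57.7730 − 0.446 × 71.9) / 0.554 = (57.7730 − 32.0674) / 0.554 = 25.7056 / 0.554 = 46.400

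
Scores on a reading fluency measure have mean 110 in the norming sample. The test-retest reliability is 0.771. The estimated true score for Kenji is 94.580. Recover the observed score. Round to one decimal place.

T̂ = ρX + (1 − ρ)μ  ⇒  X = (T̂ − (1 − ρ)μ) / ρ
X = (94.580 − 0.229 × 110) / 0.771 = (94.580 − 25.190) / 0.771 = 69.390 / 0.771 = 90.000

90.0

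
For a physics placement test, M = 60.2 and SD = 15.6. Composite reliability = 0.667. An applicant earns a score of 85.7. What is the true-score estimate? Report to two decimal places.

T̂ = 0.667(85.7) + 0.333(60.2) = 57.1619 + 20.0466 = 77.209 → 77.21

77.21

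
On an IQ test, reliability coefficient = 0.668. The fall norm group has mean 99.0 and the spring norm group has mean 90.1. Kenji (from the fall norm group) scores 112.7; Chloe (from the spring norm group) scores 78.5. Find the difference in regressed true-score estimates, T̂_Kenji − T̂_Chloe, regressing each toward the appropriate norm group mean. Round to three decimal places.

25.800

T̂_Kenji = 0.668(112.7) + 0.332(99.0) = 108.15160
T̂_Chloe = 0.668(78.5) + 0.332(90.1) = 82.35120
Difference = 108.15160 − 82.35120 = 25.80040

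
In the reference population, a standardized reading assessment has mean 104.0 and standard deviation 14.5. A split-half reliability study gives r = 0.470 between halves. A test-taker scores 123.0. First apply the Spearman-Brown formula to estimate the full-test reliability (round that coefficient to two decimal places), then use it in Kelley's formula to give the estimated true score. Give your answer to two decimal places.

Spearman-Brown: ρ = 2r/(1 + r) = 2(0.470)/(1 + 0.470) = 0.9400/1.470 = 0.6395 → 0.64
T̂ = ρX + (1 − ρ)μ
  = 0.64 × 123.0 + 0.36 × 104.0
  = 78.720 + 37.440
  = 116.160
  ≈ 116.16

116.16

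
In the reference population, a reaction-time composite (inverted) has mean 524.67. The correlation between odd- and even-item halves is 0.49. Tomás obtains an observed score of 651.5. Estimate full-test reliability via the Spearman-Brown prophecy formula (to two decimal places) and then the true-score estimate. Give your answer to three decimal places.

608.378

Spearman-Brown: ρ = 2r/(1 + r) = 2(0.49)/(1 + 0.49) = 0.980/1.49 = 0.6577 → 0.66
T̂ = ρX + (1 − ρ)μ
  = 0.66 × 651.5 + 0.34 × 524.67
  = 429.990 + 178.3878
  = 608.3778
  ≈ 608.378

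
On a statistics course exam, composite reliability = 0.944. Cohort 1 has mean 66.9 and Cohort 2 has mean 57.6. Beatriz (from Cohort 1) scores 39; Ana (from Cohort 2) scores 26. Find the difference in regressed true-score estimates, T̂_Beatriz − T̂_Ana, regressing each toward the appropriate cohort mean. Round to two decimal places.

T̂_Beatriz = 0.944(39) + 0.056(66.9) = 40.5624
T̂_Ana = 0.944(26) + 0.056(57.6) = 27.7696
Difference = 40.5624 − 27.7696 = 12.7928

12.79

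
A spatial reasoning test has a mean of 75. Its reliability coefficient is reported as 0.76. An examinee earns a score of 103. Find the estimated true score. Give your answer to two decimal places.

96.28

T̂ = ρX + (1 − ρ)μ
  = 0.76 × 103 + 0.24 × 75
  = 78.28 + 18.00
  = 96.280
  ≈ 96.28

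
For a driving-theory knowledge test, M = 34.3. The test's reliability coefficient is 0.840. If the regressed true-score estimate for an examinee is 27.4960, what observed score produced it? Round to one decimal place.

26.2

T̂ = ρX + (1 − ρ)μ  ⇒  X = (T̂ − (1 − ρ)μ) / ρ
X = (27.4960 − 0.160 × 34.3) / 0.840 = (27.4960 − 5.4880) / 0.840 = 22.0080 / 0.840 = 26.200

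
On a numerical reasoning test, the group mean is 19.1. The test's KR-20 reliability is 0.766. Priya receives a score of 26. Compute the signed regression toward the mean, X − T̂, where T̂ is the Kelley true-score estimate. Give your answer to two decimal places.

1.61

T̂ = 0.766(26) + 0.234(19.1) = 19.916 + 4.4694 = 24.3854 → 24.385
X − T̂ = 26 − 24.385 = 1.615 → 1.61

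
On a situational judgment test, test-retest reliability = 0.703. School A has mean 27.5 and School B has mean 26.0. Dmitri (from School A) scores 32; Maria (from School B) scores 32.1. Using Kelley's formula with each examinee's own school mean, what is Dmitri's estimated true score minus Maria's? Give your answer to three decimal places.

0.375

T̂_Dmitri = 0.703(32) + 0.297(27.5) = 30.66350
T̂_Maria = 0.703(32.1) + 0.297(26.0) = 30.28830
Difference = 30.66350 − 30.28830 = 0.37520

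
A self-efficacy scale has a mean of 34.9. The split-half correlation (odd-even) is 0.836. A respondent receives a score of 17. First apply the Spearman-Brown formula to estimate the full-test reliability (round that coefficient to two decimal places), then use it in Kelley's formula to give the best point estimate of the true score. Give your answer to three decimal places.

18.611

Spearman-Brown: ρ = 2r/(1 + r) = 2(0.836)/(1 + 0.836) = 1.6720/1.836 = 0.9107 → 0.91
T̂ = 0.91(17) + 0.09(34.9) = 15.47 + 3.141 = 18.6110 → 18.611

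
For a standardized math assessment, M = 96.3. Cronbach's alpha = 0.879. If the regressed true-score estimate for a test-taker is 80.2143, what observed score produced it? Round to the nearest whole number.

T̂ = ρX + (1 − ρ)μ  ⇒  X = (T̂ − (1 − ρ)μ) / ρ
X = (80.2143 − 0.121 × 96.3) / 0.879 = (80.2143 − 11.6523) / 0.879 = 68.5620 / 0.879 = 78.00

78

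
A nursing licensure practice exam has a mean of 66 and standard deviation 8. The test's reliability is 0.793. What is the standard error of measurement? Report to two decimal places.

SEM = SD · √(1 − ρ) = 8 × √0.207 = 8 × 0.4550 = 3.640

3.64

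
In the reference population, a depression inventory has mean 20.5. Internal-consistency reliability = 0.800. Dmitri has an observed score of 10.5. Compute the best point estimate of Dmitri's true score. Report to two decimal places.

T̂ = 0.800(10.5) + 0.200(20.5) = 8.4000 + 4.1000 = 12.500 → 12.50

12.50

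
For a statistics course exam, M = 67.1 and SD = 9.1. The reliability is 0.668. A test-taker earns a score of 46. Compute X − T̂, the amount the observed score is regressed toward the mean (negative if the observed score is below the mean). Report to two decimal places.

-7.01

T̂ = ρX + (1 − ρ)μ
  = 0.668 × 46 + 0.332 × 67.1
  = 30.728 + 22.2772
  = 53.0052
  ≈ 53.005
X − T̂ = 46 − 53.005 = -7.005 → -7.01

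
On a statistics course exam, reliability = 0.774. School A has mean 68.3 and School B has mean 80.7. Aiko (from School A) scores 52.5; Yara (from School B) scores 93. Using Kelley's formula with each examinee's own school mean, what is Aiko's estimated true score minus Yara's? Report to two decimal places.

-34.15

T̂_Aiko = 0.774(52.5) + 0.226(68.3) = 56.0708
T̂_Yara = 0.774(93) + 0.226(80.7) = 90.2202
Difference = 56.0708 − 90.2202 = -34.1494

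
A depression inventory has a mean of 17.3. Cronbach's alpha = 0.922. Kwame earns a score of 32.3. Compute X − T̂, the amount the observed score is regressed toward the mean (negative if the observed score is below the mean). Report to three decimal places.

1.170

T̂ = 0.922(32.3) + 0.078(17.3) = 29.7806 + 1.3494 = 31.13000 → 31.1300
X − T̂ = 32.3 − 31.1300 = 1.1700 → 1.170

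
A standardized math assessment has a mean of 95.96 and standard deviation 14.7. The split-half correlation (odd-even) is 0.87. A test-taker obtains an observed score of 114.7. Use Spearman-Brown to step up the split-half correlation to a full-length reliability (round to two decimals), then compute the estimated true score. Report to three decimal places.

113.388

Spearman-Brown: ρ = 2r/(1 + r) = 2(0.87)/(1 + 0.87) = 1.740/1.87 = 0.9305 → 0.93
T̂ = 0.93(114.7) + 0.07(95.96) = 106.671 + 6.7172 = 113.3882 → 113.388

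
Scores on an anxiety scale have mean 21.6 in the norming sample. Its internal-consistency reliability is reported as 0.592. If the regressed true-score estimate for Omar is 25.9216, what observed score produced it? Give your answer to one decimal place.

28.9

T̂ = ρX + (1 − ρ)μ  ⇒  X = (T̂ − (1 − ρ)μ) / ρ
X = (25.9216 − 0.408 × 21.6) / 0.592 = (25.9216 − 8.8128) / 0.592 = 17.1088 / 0.592 = 28.900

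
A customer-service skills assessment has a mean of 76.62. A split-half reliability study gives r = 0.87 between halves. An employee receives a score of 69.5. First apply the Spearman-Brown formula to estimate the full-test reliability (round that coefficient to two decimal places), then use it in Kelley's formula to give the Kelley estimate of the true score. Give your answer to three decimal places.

Spearman-Brown: ρ = 2r/(1 + r) = 2(0.87)/(1 + 0.87) = 1.740/1.87 = 0.9305 → 0.93
T̂ = 0.93(69.5) + 0.07(76.62) = 64.635 + 5.3634 = 69.9984 → 69.998

69.998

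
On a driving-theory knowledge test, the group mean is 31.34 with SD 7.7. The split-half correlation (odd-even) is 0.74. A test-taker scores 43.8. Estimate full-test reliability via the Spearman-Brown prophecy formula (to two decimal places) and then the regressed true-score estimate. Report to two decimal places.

41.93

Spearman-Brown: ρ = 2r/(1 + r) = 2(0.74)/(1 + 0.74) = 1.480/1.74 = 0.8506 → 0.85
Regress the observed score toward the mean by the unreliability: T̂ = 0.85·43.8 + 0.15·31.34 = 37.230 + 4.7010 = 41.931.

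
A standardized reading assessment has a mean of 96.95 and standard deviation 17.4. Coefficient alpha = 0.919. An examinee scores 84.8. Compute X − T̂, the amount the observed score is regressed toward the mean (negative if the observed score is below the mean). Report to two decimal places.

-0.98

T̂ = 0.919(84.8) + 0.081(96.95) = 77.9312 + 7.85295 = 85.7842 → 85.784
X − T̂ = 84.8 − 85.784 = -0.984 → -0.98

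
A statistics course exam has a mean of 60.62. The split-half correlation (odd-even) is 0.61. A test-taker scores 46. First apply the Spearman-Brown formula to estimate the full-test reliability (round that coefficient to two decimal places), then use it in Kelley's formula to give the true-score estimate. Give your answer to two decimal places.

Spearman-Brown: ρ = 2r/(1 + r) = 2(0.61)/(1 + 0.61) = 1.220/1.61 = 0.7578 → 0.76
Kelley's formula gives T̂ = 0.76·46 + 0.24·60.62 = 34.96 + 14.5488 = 49.509.

49.51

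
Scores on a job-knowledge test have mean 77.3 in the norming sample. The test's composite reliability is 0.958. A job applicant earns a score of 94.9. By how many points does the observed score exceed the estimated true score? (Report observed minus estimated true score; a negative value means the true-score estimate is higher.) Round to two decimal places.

0.74

Weight the observed score by reliability and the mean by (1 − reliability): T̂ = 0.958·94.9 + 0.042·77.3 = 90.9142 + 3.2466 = 94.1608.
X − T̂ = 94.9 − 94.161 = 0.739 → 0.74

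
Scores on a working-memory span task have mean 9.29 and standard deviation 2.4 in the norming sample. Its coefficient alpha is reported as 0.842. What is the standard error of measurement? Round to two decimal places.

SEM = SD · √(1 − ρ) = 2.4 × √0.158 = 2.4 × 0.3975 = 0.954

0.95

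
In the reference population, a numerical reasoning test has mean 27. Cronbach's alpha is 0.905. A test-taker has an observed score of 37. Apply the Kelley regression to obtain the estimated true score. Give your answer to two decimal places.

36.05

Weight the observed score by reliability and the mean by (1 − reliability): T̂ = 0.905·37 + 0.095·27 = 33.485 + 2.565 = 36.050.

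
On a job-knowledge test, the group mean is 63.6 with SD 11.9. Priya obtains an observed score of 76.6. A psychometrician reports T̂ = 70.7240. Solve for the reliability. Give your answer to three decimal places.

T̂ = ρX + (1 − ρ)μ  ⇒  T̂ − μ = ρ(X − μ)
ρ = (T̂ − μ)/(X − μ) = (70.7240 − 63.6) / (76.6 − 63.6) = 7.1240 / 13.0 = 0.54800

0.548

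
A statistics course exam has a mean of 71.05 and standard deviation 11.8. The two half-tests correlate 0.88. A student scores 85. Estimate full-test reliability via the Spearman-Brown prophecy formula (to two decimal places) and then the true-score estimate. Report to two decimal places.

Spearman-Brown: ρ = 2r/(1 + r) = 2(0.88)/(1 + 0.88) = 1.760/1.88 = 0.9362 → 0.94
Regress the observed score toward the mean by the unreliability: T̂ = 0.94·85 + 0.06·71.05 = 79.90 + 4.2630 = 84.163.

84.16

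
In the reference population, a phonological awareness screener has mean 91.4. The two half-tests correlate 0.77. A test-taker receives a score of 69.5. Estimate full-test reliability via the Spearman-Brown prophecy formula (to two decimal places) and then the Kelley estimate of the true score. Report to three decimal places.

72.347

Spearman-Brown: ρ = 2r/(1 + r) = 2(0.77)/(1 + 0.77) = 1.540/1.77 = 0.8701 → 0.87
T̂ = ρX + (1 − ρ)μ
  = 0.87 × 69.5 + 0.13 × 91.4
  = 60.465 + 11.882
  = 72.3470
  ≈ 72.347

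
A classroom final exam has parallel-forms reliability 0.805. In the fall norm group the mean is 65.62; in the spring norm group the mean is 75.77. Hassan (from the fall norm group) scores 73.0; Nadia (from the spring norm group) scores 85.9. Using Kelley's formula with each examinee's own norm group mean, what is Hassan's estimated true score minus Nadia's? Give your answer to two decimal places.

T̂_Hassan = 0.805(73.0) + 0.195(65.62) = 71.5609
T̂_Nadia = 0.805(85.9) + 0.195(75.77) = 83.9246
Difference = 71.5609 − 83.9246 = -12.3637

-12.36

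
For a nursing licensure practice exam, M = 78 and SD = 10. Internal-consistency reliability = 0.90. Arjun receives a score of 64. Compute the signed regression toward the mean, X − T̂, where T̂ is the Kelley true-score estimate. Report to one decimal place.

-1.4

T̂ = ρX + (1 − ρ)μ
  = 0.90 × 64 + 0.10 × 78
  = 57.60 + 7.80
  = 65.400
  ≈ 65.40
X − T̂ = 64 − 65.40 = -1.40 → -1.4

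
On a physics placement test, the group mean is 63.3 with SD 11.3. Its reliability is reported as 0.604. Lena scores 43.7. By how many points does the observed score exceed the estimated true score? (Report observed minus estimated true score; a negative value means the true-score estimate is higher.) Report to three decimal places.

Weight the observed score by reliability and the mean by (1 − reliability): T̂ = 0.604·43.7 + 0.396·63.3 = 26.3948 + 25.0668 = 51.46160.
X − T̂ = 43.7 − 51.4616 = -7.7616 → -7.762

-7.762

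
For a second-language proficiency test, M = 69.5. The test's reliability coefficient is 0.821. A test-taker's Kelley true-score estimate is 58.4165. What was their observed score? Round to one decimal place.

T̂ = ρX + (1 − ρ)μ  ⇒  X = (T̂ − (1 − ρ)μ) / ρ
X = (58.4165 − 0.179 × 69.5) / 0.821 = (58.4165 − 12.4405) / 0.821 = 45.9760 / 0.821 = 56.000

56.0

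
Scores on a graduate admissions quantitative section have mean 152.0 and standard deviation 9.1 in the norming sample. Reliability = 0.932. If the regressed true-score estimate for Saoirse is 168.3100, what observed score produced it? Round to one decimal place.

169.5

T̂ = ρX + (1 − ρ)μ  ⇒  X = (T̂ − (1 − ρ)μ) / ρ
X = (168.3100 − 0.068 × 152.0) / 0.932 = (168.3100 − 10.3360) / 0.932 = 157.9740 / 0.932 = 169.500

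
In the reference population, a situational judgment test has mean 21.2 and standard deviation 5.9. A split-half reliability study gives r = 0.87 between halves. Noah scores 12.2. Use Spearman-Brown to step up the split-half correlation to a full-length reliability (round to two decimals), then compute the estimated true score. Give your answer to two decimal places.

Spearman-Brown: ρ = 2r/(1 + r) = 2(0.87)/(1 + 0.87) = 1.740/1.87 = 0.9305 → 0.93
T̂ = ρX + (1 − ρ)μ
  = 0.93 × 12.2 + 0.07 × 21.2
  = 11.346 + 1.484
  = 12.830
  ≈ 12.83

12.83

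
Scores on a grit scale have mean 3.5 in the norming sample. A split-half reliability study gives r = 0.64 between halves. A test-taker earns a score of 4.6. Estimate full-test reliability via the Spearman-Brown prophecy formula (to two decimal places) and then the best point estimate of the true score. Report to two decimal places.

Spearman-Brown: ρ = 2r/(1 + r) = 2(0.64)/(1 + 0.64) = 1.280/1.64 = 0.7805 → 0.78
Regress the observed score toward the mean by the unreliability: T̂ = 0.78·4.6 + 0.22·3.5 = 3.588 + 0.770 = 4.358.

4.36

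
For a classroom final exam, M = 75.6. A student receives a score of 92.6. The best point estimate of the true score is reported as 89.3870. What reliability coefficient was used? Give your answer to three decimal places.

T̂ = ρX + (1 − ρ)μ  ⇒  T̂ − μ = ρ(X − μ)
ρ = (T̂ − μ)/(X − μ) = (89.3870 − 75.6) / (92.6 − 75.6) = 13.7870 / 17.0 = 0.81100

0.811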